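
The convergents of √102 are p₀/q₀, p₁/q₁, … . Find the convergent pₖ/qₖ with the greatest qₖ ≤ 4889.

√102 = [10; 10, 20, …] (period length 2).
Convergents:
  p_0/q_0 = 10/1
  p_1/q_1 = 101/10
  p_2/q_2 = 2030/201
  p_3/q_3 = 20401/2020
  p_4/q_4 = 410050/40601
q_3 = 2020 ≤ 4889 < 40601 = q_4, so the answer is 20401/2020.

20401/2020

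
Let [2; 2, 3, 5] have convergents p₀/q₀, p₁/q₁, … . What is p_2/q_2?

Using pₖ = aₖpₖ₋₁ + pₖ₋₂, qₖ = aₖqₖ₋₁ + qₖ₋₂ (with p₋₁=1, p₋₂=0, q₋₁=0, q₋₂=1):
  k=0: a=2, p=2, q=1
  k=1: a=2, p=5, q=2
  k=2: a=3, p=17, q=7

17/7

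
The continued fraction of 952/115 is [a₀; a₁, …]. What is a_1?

3

952 = 8·115 + 32   →  a_0 = 8
115 = 3·32 + 19   →  a_1 = 3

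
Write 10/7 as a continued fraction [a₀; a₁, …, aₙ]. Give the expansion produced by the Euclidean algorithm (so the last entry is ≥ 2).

10 = 1·7 + 3
7 = 2·3 + 1
3 = 3·1 + 0  (stop)
So 10/7 = [1; 2, 3].

[1; 2, 3]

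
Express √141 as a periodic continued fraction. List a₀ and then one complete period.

[11; 1, 6, 1, 22]

a₀ = ⌊√141⌋ = 11.
With m₀=0, d₀=1 and mₖ₊₁ = dₖaₖ − mₖ, dₖ₊₁ = (n − mₖ₊₁²)/dₖ, aₖ₊₁ = ⌊(a₀+mₖ₊₁)/dₖ₊₁⌋:
  k=1: m=11, d=20, a=1
  k=2: m=9, d=3, a=6
  k=3: m=9, d=20, a=1
  k=4: m=11, d=1, a=22
d=1 and a=2a₀=22 at k=4, so the next step gives (m, d) = (11, 20) again — its k=1 value — and the period has length 4.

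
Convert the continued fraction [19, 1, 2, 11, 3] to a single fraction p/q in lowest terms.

Using pₖ = aₖpₖ₋₁ + pₖ₋₂ and qₖ = aₖqₖ₋₁ + qₖ₋₂:
  k=0: a=19, p=19, q=1
  k=1: a=1, p=20, q=1
  k=2: a=2, p=59, q=3
  k=3: a=11, p=669, q=34
  k=4: a=3, p=2066, q=105

2066/105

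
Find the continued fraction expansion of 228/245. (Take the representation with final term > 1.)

[0; 1, 13, 2, 2, 3]

228 = 0*245 + 228
245 = 1*228 + 17
228 = 13*17 + 7
17 = 2*7 + 3
7 = 2*3 + 1
3 = 3*1 + 0  (stop)
So 228/245 = [0; 1, 13, 2, 2, 3].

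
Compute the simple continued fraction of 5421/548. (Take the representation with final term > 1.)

5421 = 9·548 + 489
548 = 1·489 + 59
489 = 8·59 + 17
59 = 3·17 + 8
17 = 2·8 + 1
8 = 8·1 + 0  (stop)
So 5421/548 = [9; 1, 8, 3, 2, 8].

[9; 1, 8, 3, 2, 8]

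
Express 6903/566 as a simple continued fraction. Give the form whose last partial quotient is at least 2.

[12; 5, 10, 11]

6903 = 12×566 + 111
566 = 5×111 + 11
111 = 10×11 + 1
11 = 11×1 + 0  (stop)
So 6903/566 = [12; 5, 10, 11].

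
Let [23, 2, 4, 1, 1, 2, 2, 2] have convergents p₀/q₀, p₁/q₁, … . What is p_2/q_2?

Using pₖ = aₖpₖ₋₁ + pₖ₋₂, qₖ = aₖqₖ₋₁ + qₖ₋₂ (with p₋₁=1, p₋₂=0, q₋₁=0, q₋₂=1):
  k=0: a=23, p=23, q=1
  k=1: a=2, p=47, q=2
  k=2: a=4, p=211, q=9

211/9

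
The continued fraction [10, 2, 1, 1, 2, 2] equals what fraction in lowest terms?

322/31

Using pₖ = aₖpₖ₋₁ + pₖ₋₂ and qₖ = aₖqₖ₋₁ + qₖ₋₂:
  k=0: a=10, p=10, q=1
  k=1: a=2, p=21, q=2
  k=2: a=1, p=31, q=3
  k=3: a=1, p=52, q=5
  k=4: a=2, p=135, q=13
  k=5: a=2, p=322, q=31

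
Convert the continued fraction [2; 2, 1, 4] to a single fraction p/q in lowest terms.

33/14

Fold from the inside: start with 4/1.
  1 + 1/4 = 5/4
  2 + 4/5 = 14/5
  2 + 5/14 = 33/14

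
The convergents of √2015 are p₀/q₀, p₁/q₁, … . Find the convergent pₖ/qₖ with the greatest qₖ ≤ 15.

√2015 = [44; 1, 7, 1, 88, …] (period length 4).
Convergents:
  p_0/q_0 = 44/1
  p_1/q_1 = 45/1
  p_2/q_2 = 359/8
  p_3/q_3 = 404/9
  p_4/q_4 = 35911/800
q_3 = 9 ≤ 15 < 800 = q_4, so the answer is 404/9.

404/9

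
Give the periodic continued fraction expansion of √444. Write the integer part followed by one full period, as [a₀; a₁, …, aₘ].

a₀ = ⌊√444⌋ = 21.
With m₀=0, d₀=1 and mₖ₊₁ = dₖaₖ − mₖ, dₖ₊₁ = (n − mₖ₊₁²)/dₖ, aₖ₊₁ = ⌊(a₀+mₖ₊₁)/dₖ₊₁⌋:
  k=1: m=21, d=3, a=14
  k=2: m=21, d=1, a=42
d=1 and a=2a₀=42 at k=2, so the next step gives (m, d) = (21, 3) again — its k=1 value — and the period has length 2.

[21; 14, 42]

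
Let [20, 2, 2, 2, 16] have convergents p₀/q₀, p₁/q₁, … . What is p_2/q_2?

Using pₖ = aₖpₖ₋₁ + pₖ₋₂, qₖ = aₖqₖ₋₁ + qₖ₋₂ (with p₋₁=1, p₋₂=0, q₋₁=0, q₋₂=1):
  k=0: a=20, p=20, q=1
  k=1: a=2, p=41, q=2
  k=2: a=2, p=102, q=5

102/5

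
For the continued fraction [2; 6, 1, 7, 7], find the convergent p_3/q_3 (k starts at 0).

Using pₖ = aₖpₖ₋₁ + pₖ₋₂, qₖ = aₖqₖ₋₁ + qₖ₋₂ (with p₋₁=1, p₋₂=0, q₋₁=0, q₋₂=1):
  k=0: a=2, p=2, q=1
  k=1: a=6, p=13, q=6
  k=2: a=1, p=15, q=7
  k=3: a=7, p=118, q=55

118/55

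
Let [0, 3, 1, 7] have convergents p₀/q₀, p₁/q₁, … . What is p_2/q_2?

1/4

Using pₖ = aₖpₖ₋₁ + pₖ₋₂, qₖ = aₖqₖ₋₁ + qₖ₋₂ (with p₋₁=1, p₋₂=0, q₋₁=0, q₋₂=1):
  k=0: a=0, p=0, q=1
  k=1: a=3, p=1, q=3
  k=2: a=1, p=1, q=4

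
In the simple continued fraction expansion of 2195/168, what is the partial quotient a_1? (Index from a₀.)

2195 = 13·168 + 11   →  a_0 = 13
168 = 15·11 + 3   →  a_1 = 15

15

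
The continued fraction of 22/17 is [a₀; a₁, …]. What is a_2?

22 = 1·17 + 5   →  a_0 = 1
17 = 3·5 + 2   →  a_1 = 3
5 = 2·2 + 1   →  a_2 = 2

2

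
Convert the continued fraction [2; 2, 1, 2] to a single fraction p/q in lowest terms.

19/8

Using pₖ = aₖpₖ₋₁ + pₖ₋₂ and qₖ = aₖqₖ₋₁ + qₖ₋₂:
  k=0: a=2, p=2, q=1
  k=1: a=2, p=5, q=2
  k=2: a=1, p=7, q=3
  k=3: a=2, p=19, q=8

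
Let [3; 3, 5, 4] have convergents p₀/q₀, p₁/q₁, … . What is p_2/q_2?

53/16

Using pₖ = aₖpₖ₋₁ + pₖ₋₂, qₖ = aₖqₖ₋₁ + qₖ₋₂ (with p₋₁=1, p₋₂=0, q₋₁=0, q₋₂=1):
  k=0: a=3, p=3, q=1
  k=1: a=3, p=10, q=3
  k=2: a=5, p=53, q=16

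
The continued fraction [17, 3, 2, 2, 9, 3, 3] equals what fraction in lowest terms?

Using pₖ = aₖpₖ₋₁ + pₖ₋₂ and qₖ = aₖqₖ₋₁ + qₖ₋₂:
  k=0: a=17, p=17, q=1
  k=1: a=3, p=52, q=3
  k=2: a=2, p=121, q=7
  k=3: a=2, p=294, q=17
  k=4: a=9, p=2767, q=160
  k=5: a=3, p=8595, q=497
  k=6: a=3, p=28552, q=1651

28552/1651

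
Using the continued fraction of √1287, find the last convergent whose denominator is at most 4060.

√1287 = [35; 1, 6, 1, 70, …] (period length 4).
Convergents:
  p_0/q_0 = 35/1
  p_1/q_1 = 36/1
  p_2/q_2 = 251/7
  p_3/q_3 = 287/8
  p_4/q_4 = 20341/567
  p_5/q_5 = 20628/575
  p_6/q_6 = 144109/4017
  p_7/q_7 = 164737/4592
q_6 = 4017 ≤ 4060 < 4592 = q_7, so the answer is 144109/4017.

144109/4017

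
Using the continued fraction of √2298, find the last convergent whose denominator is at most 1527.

72817/1519

√2298 = [47; 1, 14, 1, 94, …] (period length 4).
Convergents:
  p_0/q_0 = 47/1
  p_1/q_1 = 48/1
  p_2/q_2 = 719/15
  p_3/q_3 = 767/16
  p_4/q_4 = 72817/1519
  p_5/q_5 = 73584/1535
q_4 = 1519 ≤ 1527 < 1535 = q_5, so the answer is 72817/1519.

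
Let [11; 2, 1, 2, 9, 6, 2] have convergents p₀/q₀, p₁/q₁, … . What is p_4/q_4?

853/75

Using pₖ = aₖpₖ₋₁ + pₖ₋₂, qₖ = aₖqₖ₋₁ + qₖ₋₂ (with p₋₁=1, p₋₂=0, q₋₁=0, q₋₂=1):
  k=0: a=11, p=11, q=1
  k=1: a=2, p=23, q=2
  k=2: a=1, p=34, q=3
  k=3: a=2, p=91, q=8
  k=4: a=9, p=853, q=75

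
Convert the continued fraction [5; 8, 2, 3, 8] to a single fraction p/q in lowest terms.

Using pₖ = aₖpₖ₋₁ + pₖ₋₂ and qₖ = aₖqₖ₋₁ + qₖ₋₂:
  k=0: a=5, p=5, q=1
  k=1: a=8, p=41, q=8
  k=2: a=2, p=87, q=17
  k=3: a=3, p=302, q=59
  k=4: a=8, p=2503, q=489

2503/489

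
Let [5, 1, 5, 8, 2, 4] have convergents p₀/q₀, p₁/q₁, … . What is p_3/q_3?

286/49

Using pₖ = aₖpₖ₋₁ + pₖ₋₂, qₖ = aₖqₖ₋₁ + qₖ₋₂ (with p₋₁=1, p₋₂=0, q₋₁=0, q₋₂=1):
  k=0: a=5, p=5, q=1
  k=1: a=1, p=6, q=1
  k=2: a=5, p=35, q=6
  k=3: a=8, p=286, q=49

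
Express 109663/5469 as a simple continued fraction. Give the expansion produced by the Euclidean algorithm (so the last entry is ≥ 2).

109663 = 20×5469 + 283
5469 = 19×283 + 92
283 = 3×92 + 7
92 = 13×7 + 1
7 = 7×1 + 0  (stop)
So 109663/5469 = [20; 19, 3, 13, 7].

[20; 19, 3, 13, 7]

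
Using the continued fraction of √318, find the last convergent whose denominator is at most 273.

3834/215

√318 = [17; 1, 4, 1, 34, …] (period length 4).
Convergents:
  p_0/q_0 = 17/1
  p_1/q_1 = 18/1
  p_2/q_2 = 89/5
  p_3/q_3 = 107/6
  p_4/q_4 = 3727/209
  p_5/q_5 = 3834/215
  p_6/q_6 = 19063/1069
q_5 = 215 ≤ 273 < 1069 = q_6, so the answer is 3834/215.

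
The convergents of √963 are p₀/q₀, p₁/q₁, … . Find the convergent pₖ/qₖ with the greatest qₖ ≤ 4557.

√963 = [31; 31, 62, …] (period length 2).
Convergents:
  p_0/q_0 = 31/1
  p_1/q_1 = 962/31
  p_2/q_2 = 59675/1923
  p_3/q_3 = 1850887/59644
q_2 = 1923 ≤ 4557 < 59644 = q_3, so the answer is 59675/1923.

59675/1923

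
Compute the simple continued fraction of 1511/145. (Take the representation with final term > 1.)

1511 = 10×145 + 61
145 = 2×61 + 23
61 = 2×23 + 15
23 = 1×15 + 8
15 = 1×8 + 7
8 = 1×7 + 1
7 = 7×1 + 0  (stop)
So 1511/145 = [10; 2, 2, 1, 1, 1, 7].

[10; 2, 2, 1, 1, 1, 7]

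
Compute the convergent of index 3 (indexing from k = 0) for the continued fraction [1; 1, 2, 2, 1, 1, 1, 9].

Using pₖ = aₖpₖ₋₁ + pₖ₋₂, qₖ = aₖqₖ₋₁ + qₖ₋₂ (with p₋₁=1, p₋₂=0, q₋₁=0, q₋₂=1):
  k=0: a=1, p=1, q=1
  k=1: a=1, p=2, q=1
  k=2: a=2, p=5, q=3
  k=3: a=2, p=12, q=7

12/7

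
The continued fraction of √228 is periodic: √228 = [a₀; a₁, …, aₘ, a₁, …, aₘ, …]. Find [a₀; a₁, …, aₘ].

[15; 10, 30]

a₀ = ⌊√228⌋ = 15.
With m₀=0, d₀=1 and mₖ₊₁ = dₖaₖ − mₖ, dₖ₊₁ = (n − mₖ₊₁²)/dₖ, aₖ₊₁ = ⌊(a₀+mₖ₊₁)/dₖ₊₁⌋:
  k=1: m=15, d=3, a=10
  k=2: m=15, d=1, a=30
d=1 and a=2a₀=30 at k=2, so the next step gives (m, d) = (15, 3) again — its k=1 value — and the period has length 2.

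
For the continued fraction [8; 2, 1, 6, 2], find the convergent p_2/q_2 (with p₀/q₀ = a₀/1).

Using pₖ = aₖpₖ₋₁ + pₖ₋₂, qₖ = aₖqₖ₋₁ + qₖ₋₂ (with p₋₁=1, p₋₂=0, q₋₁=0, q₋₂=1):
  k=0: a=8, p=8, q=1
  k=1: a=2, p=17, q=2
  k=2: a=1, p=25, q=3

25/3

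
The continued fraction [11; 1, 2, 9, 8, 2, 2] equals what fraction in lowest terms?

13909/1191

Fold from the inside: start with 2/1.
  2 + 1/2 = 5/2
  8 + 2/5 = 42/5
  9 + 5/42 = 383/42
  2 + 42/383 = 808/383
  1 + 383/808 = 1191/808
  11 + 808/1191 = 13909/1191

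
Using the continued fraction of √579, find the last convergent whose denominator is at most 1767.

18504/769

√579 = [24; 16, 48, …] (period length 2).
Convergents:
  p_0/q_0 = 24/1
  p_1/q_1 = 385/16
  p_2/q_2 = 18504/769
  p_3/q_3 = 296449/12320
q_2 = 769 ≤ 1767 < 12320 = q_3, so the answer is 18504/769.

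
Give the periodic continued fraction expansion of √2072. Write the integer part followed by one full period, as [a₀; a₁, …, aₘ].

a₀ = ⌊√2072⌋ = 45.
With m₀=0, d₀=1 and mₖ₊₁ = dₖaₖ − mₖ, dₖ₊₁ = (n − mₖ₊₁²)/dₖ, aₖ₊₁ = ⌊(a₀+mₖ₊₁)/dₖ₊₁⌋:
  k=1: m=45, d=47, a=1
  k=2: m=2, d=44, a=1
  k=3: m=42, d=7, a=12
  k=4: m=42, d=44, a=1
  k=5: m=2, d=47, a=1
  k=6: m=45, d=1, a=90
d=1 and a=2a₀=90 at k=6, so the next step gives (m, d) = (45, 47) again — its k=1 value — and the period has length 6.

[45; 1, 1, 12, 1, 1, 90]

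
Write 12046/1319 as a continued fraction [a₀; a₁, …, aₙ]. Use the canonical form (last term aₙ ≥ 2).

[9; 7, 1, 1, 6, 4, 3]

12046 = 9×1319 + 175
1319 = 7×175 + 94
175 = 1×94 + 81
94 = 1×81 + 13
81 = 6×13 + 3
13 = 4×3 + 1
3 = 3×1 + 0  (stop)
So 12046/1319 = [9; 7, 1, 1, 6, 4, 3].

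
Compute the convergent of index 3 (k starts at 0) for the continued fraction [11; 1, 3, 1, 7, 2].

59/5

Using pₖ = aₖpₖ₋₁ + pₖ₋₂, qₖ = aₖqₖ₋₁ + qₖ₋₂ (with p₋₁=1, p₋₂=0, q₋₁=0, q₋₂=1):
  k=0: a=11, p=11, q=1
  k=1: a=1, p=12, q=1
  k=2: a=3, p=47, q=4
  k=3: a=1, p=59, q=5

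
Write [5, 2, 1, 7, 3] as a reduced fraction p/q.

Fold from the inside: start with 3/1.
  7 + 1/3 = 22/3
  1 + 3/22 = 25/22
  2 + 22/25 = 72/25
  5 + 25/72 = 385/72

385/72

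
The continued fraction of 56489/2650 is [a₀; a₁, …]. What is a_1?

56489 = 21·2650 + 839   →  a_0 = 21
2650 = 3·839 + 133   →  a_1 = 3

3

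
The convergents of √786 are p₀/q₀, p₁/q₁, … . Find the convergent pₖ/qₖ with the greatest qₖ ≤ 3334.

√786 = [28; 28, 56, …] (period length 2).
Convergents:
  p_0/q_0 = 28/1
  p_1/q_1 = 785/28
  p_2/q_2 = 43988/1569
  p_3/q_3 = 1232449/43960
q_2 = 1569 ≤ 3334 < 43960 = q_3, so the answer is 43988/1569.

43988/1569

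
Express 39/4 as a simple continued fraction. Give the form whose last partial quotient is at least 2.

39 = 9*4 + 3
4 = 1*3 + 1
3 = 3*1 + 0  (stop)
So 39/4 = [9; 1, 3].

[9; 1, 3]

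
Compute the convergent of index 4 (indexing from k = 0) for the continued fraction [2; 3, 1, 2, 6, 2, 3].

159/70

Using pₖ = aₖpₖ₋₁ + pₖ₋₂, qₖ = aₖqₖ₋₁ + qₖ₋₂ (with p₋₁=1, p₋₂=0, q₋₁=0, q₋₂=1):
  k=0: a=2, p=2, q=1
  k=1: a=3, p=7, q=3
  k=2: a=1, p=9, q=4
  k=3: a=2, p=25, q=11
  k=4: a=6, p=159, q=70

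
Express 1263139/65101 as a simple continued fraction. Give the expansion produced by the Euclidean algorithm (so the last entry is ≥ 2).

1263139 = 19·65101 + 26220
65101 = 2·26220 + 12661
26220 = 2·12661 + 898
12661 = 14·898 + 89
898 = 10·89 + 8
89 = 11·8 + 1
8 = 8·1 + 0  (stop)
So 1263139/65101 = [19; 2, 2, 14, 10, 11, 8].

[19; 2, 2, 14, 10, 11, 8]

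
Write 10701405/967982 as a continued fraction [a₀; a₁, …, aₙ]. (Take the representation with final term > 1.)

10701405 = 11*967982 + 53603
967982 = 18*53603 + 3128
53603 = 17*3128 + 427
3128 = 7*427 + 139
427 = 3*139 + 10
139 = 13*10 + 9
10 = 1*9 + 1
9 = 9*1 + 0  (stop)
So 10701405/967982 = [11; 18, 17, 7, 3, 13, 1, 9].

[11; 18, 17, 7, 3, 13, 1, 9]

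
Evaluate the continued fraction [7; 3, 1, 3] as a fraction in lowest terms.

109/15

Fold from the inside: start with 3/1.
  1 + 1/3 = 4/3
  3 + 3/4 = 15/4
  7 + 4/15 = 109/15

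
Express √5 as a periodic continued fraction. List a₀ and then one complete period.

[2; 4]

a₀ = ⌊√5⌋ = 2.
With m₀=0, d₀=1 and mₖ₊₁ = dₖaₖ − mₖ, dₖ₊₁ = (n − mₖ₊₁²)/dₖ, aₖ₊₁ = ⌊(a₀+mₖ₊₁)/dₖ₊₁⌋:
  k=1: m=2, d=1, a=4
d=1 and a=2a₀=4 at k=1, so the next step gives (m, d) = (2, 1) again — its k=1 value — and the period has length 1.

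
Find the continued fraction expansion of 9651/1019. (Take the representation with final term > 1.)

[9; 2, 8, 7, 2, 1, 2]

9651 = 9×1019 + 480
1019 = 2×480 + 59
480 = 8×59 + 8
59 = 7×8 + 3
8 = 2×3 + 2
3 = 1×2 + 1
2 = 2×1 + 0  (stop)
So 9651/1019 = [9; 2, 8, 7, 2, 1, 2].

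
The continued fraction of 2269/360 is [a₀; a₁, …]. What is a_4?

3

2269 = 6·360 + 109   →  a_0 = 6
360 = 3·109 + 33   →  a_1 = 3
109 = 3·33 + 10   →  a_2 = 3
33 = 3·10 + 3   →  a_3 = 3
10 = 3·3 + 1   →  a_4 = 3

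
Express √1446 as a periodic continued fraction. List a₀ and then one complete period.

[38; 38, 76]

a₀ = ⌊√1446⌋ = 38.
With m₀=0, d₀=1 and mₖ₊₁ = dₖaₖ − mₖ, dₖ₊₁ = (n − mₖ₊₁²)/dₖ, aₖ₊₁ = ⌊(a₀+mₖ₊₁)/dₖ₊₁⌋:
  k=1: m=38, d=2, a=38
  k=2: m=38, d=1, a=76
d=1 and a=2a₀=76 at k=2, so the next step gives (m, d) = (38, 2) again — its k=1 value — and the period has length 2.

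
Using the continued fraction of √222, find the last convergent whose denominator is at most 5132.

44401/2980

√222 = [14; 1, 8, 1, 28, …] (period length 4).
Convergents:
  p_0/q_0 = 14/1
  p_1/q_1 = 15/1
  p_2/q_2 = 134/9
  p_3/q_3 = 149/10
  p_4/q_4 = 4306/289
  p_5/q_5 = 4455/299
  p_6/q_6 = 39946/2681
  p_7/q_7 = 44401/2980
  p_8/q_8 = 1283174/86121
q_7 = 2980 ≤ 5132 < 86121 = q_8, so the answer is 44401/2980.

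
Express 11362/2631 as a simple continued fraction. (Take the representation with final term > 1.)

11362 = 4*2631 + 838
2631 = 3*838 + 117
838 = 7*117 + 19
117 = 6*19 + 3
19 = 6*3 + 1
3 = 3*1 + 0  (stop)
So 11362/2631 = [4; 3, 7, 6, 6, 3].

[4; 3, 7, 6, 6, 3]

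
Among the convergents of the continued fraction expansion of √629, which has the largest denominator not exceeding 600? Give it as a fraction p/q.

7850/313

√629 = [25; 12, 1, 1, 12, 50, …] (period length 5).
Convergents:
  p_0/q_0 = 25/1
  p_1/q_1 = 301/12
  p_2/q_2 = 326/13
  p_3/q_3 = 627/25
  p_4/q_4 = 7850/313
  p_5/q_5 = 393127/15675
q_4 = 313 ≤ 600 < 15675 = q_5, so the answer is 7850/313.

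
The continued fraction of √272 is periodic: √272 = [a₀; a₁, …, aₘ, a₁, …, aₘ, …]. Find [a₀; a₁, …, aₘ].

a₀ = ⌊√272⌋ = 16.
With m₀=0, d₀=1 and mₖ₊₁ = dₖaₖ − mₖ, dₖ₊₁ = (n − mₖ₊₁²)/dₖ, aₖ₊₁ = ⌊(a₀+mₖ₊₁)/dₖ₊₁⌋:
  k=1: m=16, d=16, a=2
  k=2: m=16, d=1, a=32
d=1 and a=2a₀=32 at k=2, so the next step gives (m, d) = (16, 16) again — its k=1 value — and the period has length 2.

[16; 2, 32]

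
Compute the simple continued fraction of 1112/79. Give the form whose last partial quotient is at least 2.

[14; 13, 6]

1112 = 14×79 + 6
79 = 13×6 + 1
6 = 6×1 + 0  (stop)
So 1112/79 = [14; 13, 6].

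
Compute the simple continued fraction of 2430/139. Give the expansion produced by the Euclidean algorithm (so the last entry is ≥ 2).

[17; 2, 13, 2, 2]

2430 = 17*139 + 67
139 = 2*67 + 5
67 = 13*5 + 2
5 = 2*2 + 1
2 = 2*1 + 0  (stop)
So 2430/139 = [17; 2, 13, 2, 2].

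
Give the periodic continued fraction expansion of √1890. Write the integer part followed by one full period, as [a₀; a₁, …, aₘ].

a₀ = ⌊√1890⌋ = 43.
With m₀=0, d₀=1 and mₖ₊₁ = dₖaₖ − mₖ, dₖ₊₁ = (n − mₖ₊₁²)/dₖ, aₖ₊₁ = ⌊(a₀+mₖ₊₁)/dₖ₊₁⌋:
  k=1: m=43, d=41, a=2
  k=2: m=39, d=9, a=9
  k=3: m=42, d=14, a=6
  k=4: m=42, d=9, a=9
  k=5: m=39, d=41, a=2
  k=6: m=43, d=1, a=86
d=1 and a=2a₀=86 at k=6, so the next step gives (m, d) = (43, 41) again — its k=1 value — and the period has length 6.

[43; 2, 9, 6, 9, 2, 86]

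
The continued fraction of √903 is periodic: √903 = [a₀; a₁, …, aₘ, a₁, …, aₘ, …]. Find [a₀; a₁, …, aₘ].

[30; 20, 60]

a₀ = ⌊√903⌋ = 30.
With m₀=0, d₀=1 and mₖ₊₁ = dₖaₖ − mₖ, dₖ₊₁ = (n − mₖ₊₁²)/dₖ, aₖ₊₁ = ⌊(a₀+mₖ₊₁)/dₖ₊₁⌋:
  k=1: m=30, d=3, a=20
  k=2: m=30, d=1, a=60
d=1 and a=2a₀=60 at k=2, so the next step gives (m, d) = (30, 3) again — its k=1 value — and the period has length 2.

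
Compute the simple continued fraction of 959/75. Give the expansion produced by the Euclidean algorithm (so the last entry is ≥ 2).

[12; 1, 3, 1, 2, 5]

959 = 12*75 + 59
75 = 1*59 + 16
59 = 3*16 + 11
16 = 1*11 + 5
11 = 2*5 + 1
5 = 5*1 + 0  (stop)
So 959/75 = [12; 1, 3, 1, 2, 5].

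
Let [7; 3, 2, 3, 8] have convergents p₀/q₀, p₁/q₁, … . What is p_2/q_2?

51/7

Using pₖ = aₖpₖ₋₁ + pₖ₋₂, qₖ = aₖqₖ₋₁ + qₖ₋₂ (with p₋₁=1, p₋₂=0, q₋₁=0, q₋₂=1):
  k=0: a=7, p=7, q=1
  k=1: a=3, p=22, q=3
  k=2: a=2, p=51, q=7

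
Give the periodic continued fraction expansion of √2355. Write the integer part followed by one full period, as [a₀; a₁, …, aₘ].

[48; 1, 1, 8, 3, 8, 1, 1, 96]

a₀ = ⌊√2355⌋ = 48.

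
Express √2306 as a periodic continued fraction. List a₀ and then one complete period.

[48; 48, 96]

a₀ = ⌊√2306⌋ = 48.
With m₀=0, d₀=1 and mₖ₊₁ = dₖaₖ − mₖ, dₖ₊₁ = (n − mₖ₊₁²)/dₖ, aₖ₊₁ = ⌊(a₀+mₖ₊₁)/dₖ₊₁⌋:
  k=1: m=48, d=2, a=48
  k=2: m=48, d=1, a=96
d=1 and a=2a₀=96 at k=2, so the next step gives (m, d) = (48, 2) again — its k=1 value — and the period has length 2.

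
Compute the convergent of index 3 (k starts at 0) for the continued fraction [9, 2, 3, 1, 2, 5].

Using pₖ = aₖpₖ₋₁ + pₖ₋₂, qₖ = aₖqₖ₋₁ + qₖ₋₂ (with p₋₁=1, p₋₂=0, q₋₁=0, q₋₂=1):
  k=0: a=9, p=9, q=1
  k=1: a=2, p=19, q=2
  k=2: a=3, p=66, q=7
  k=3: a=1, p=85, q=9

85/9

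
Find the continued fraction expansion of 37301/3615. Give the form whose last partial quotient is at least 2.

[10; 3, 7, 9, 1, 1, 8]

37301 = 10·3615 + 1151
3615 = 3·1151 + 162
1151 = 7·162 + 17
162 = 9·17 + 9
17 = 1·9 + 8
9 = 1·8 + 1
8 = 8·1 + 0  (stop)
So 37301/3615 = [10; 3, 7, 9, 1, 1, 8].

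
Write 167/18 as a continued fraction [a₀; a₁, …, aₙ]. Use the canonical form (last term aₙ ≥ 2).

167 = 9×18 + 5
18 = 3×5 + 3
5 = 1×3 + 2
3 = 1×2 + 1
2 = 2×1 + 0  (stop)
So 167/18 = [9; 3, 1, 1, 2].

[9; 3, 1, 1, 2]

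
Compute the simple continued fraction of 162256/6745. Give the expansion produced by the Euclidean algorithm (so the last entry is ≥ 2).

162256 = 24*6745 + 376
6745 = 17*376 + 353
376 = 1*353 + 23
353 = 15*23 + 8
23 = 2*8 + 7
8 = 1*7 + 1
7 = 7*1 + 0  (stop)
So 162256/6745 = [24; 17, 1, 15, 2, 1, 7].

[24; 17, 1, 15, 2, 1, 7]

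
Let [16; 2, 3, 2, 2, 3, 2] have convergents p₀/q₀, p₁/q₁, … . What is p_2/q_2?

Using pₖ = aₖpₖ₋₁ + pₖ₋₂, qₖ = aₖqₖ₋₁ + qₖ₋₂ (with p₋₁=1, p₋₂=0, q₋₁=0, q₋₂=1):
  k=0: a=16, p=16, q=1
  k=1: a=2, p=33, q=2
  k=2: a=3, p=115, q=7

115/7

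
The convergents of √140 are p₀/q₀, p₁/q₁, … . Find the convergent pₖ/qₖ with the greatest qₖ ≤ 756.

8389/709

√140 = [11; 1, 4, 1, 22, …] (period length 4).
Convergents:
  p_0/q_0 = 11/1
  p_1/q_1 = 12/1
  p_2/q_2 = 59/5
  p_3/q_3 = 71/6
  p_4/q_4 = 1621/137
  p_5/q_5 = 1692/143
  p_6/q_6 = 8389/709
  p_7/q_7 = 10081/852
q_6 = 709 ≤ 756 < 852 = q_7, so the answer is 8389/709.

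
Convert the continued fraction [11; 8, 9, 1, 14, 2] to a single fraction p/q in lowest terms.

Using pₖ = aₖpₖ₋₁ + pₖ₋₂ and qₖ = aₖqₖ₋₁ + qₖ₋₂:
  k=0: a=11, p=11, q=1
  k=1: a=8, p=89, q=8
  k=2: a=9, p=812, q=73
  k=3: a=1, p=901, q=81
  k=4: a=14, p=13426, q=1207
  k=5: a=2, p=27753, q=2495

27753/2495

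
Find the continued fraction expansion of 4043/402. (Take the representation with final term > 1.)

4043 = 10·402 + 23
402 = 17·23 + 11
23 = 2·11 + 1
11 = 11·1 + 0  (stop)
So 4043/402 = [10; 17, 2, 11].

[10; 17, 2, 11]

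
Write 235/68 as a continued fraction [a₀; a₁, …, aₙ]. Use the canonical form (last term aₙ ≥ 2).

235 = 3*68 + 31
68 = 2*31 + 6
31 = 5*6 + 1
6 = 6*1 + 0  (stop)
So 235/68 = [3; 2, 5, 6].

[3; 2, 5, 6]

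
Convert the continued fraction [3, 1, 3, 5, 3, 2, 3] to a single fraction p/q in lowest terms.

Using pₖ = aₖpₖ₋₁ + pₖ₋₂ and qₖ = aₖqₖ₋₁ + qₖ₋₂:
  k=0: a=3, p=3, q=1
  k=1: a=1, p=4, q=1
  k=2: a=3, p=15, q=4
  k=3: a=5, p=79, q=21
  k=4: a=3, p=252, q=67
  k=5: a=2, p=583, q=155
  k=6: a=3, p=2001, q=532

2001/532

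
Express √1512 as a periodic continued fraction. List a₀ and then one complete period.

a₀ = ⌊√1512⌋ = 38.
With m₀=0, d₀=1 and mₖ₊₁ = dₖaₖ − mₖ, dₖ₊₁ = (n − mₖ₊₁²)/dₖ, aₖ₊₁ = ⌊(a₀+mₖ₊₁)/dₖ₊₁⌋:
  k=1: m=38, d=68, a=1
  k=2: m=30, d=9, a=7
  k=3: m=33, d=47, a=1
  k=4: m=14, d=28, a=1
  k=5: m=14, d=47, a=1
  k=6: m=33, d=9, a=7
  k=7: m=30, d=68, a=1
  k=8: m=38, d=1, a=76
d=1 and a=2a₀=76 at k=8, so the next step gives (m, d) = (38, 68) again — its k=1 value — and the period has length 8.

[38; 1, 7, 1, 1, 1, 7, 1, 76]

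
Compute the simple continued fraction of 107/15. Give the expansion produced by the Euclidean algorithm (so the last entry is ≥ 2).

[7; 7, 2]

107 = 7*15 + 2
15 = 7*2 + 1
2 = 2*1 + 0  (stop)
So 107/15 = [7; 7, 2].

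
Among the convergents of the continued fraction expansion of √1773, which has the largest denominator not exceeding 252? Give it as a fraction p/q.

√1773 = [42; 9, 2, 1, 8, 1, 2, 9, 84, …] (period length 8).
Convergents:
  p_0/q_0 = 42/1
  p_1/q_1 = 379/9
  p_2/q_2 = 800/19
  p_3/q_3 = 1179/28
  p_4/q_4 = 10232/243
  p_5/q_5 = 11411/271
q_4 = 243 ≤ 252 < 271 = q_5, so the answer is 10232/243.

10232/243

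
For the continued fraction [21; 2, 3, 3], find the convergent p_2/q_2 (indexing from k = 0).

Using pₖ = aₖpₖ₋₁ + pₖ₋₂, qₖ = aₖqₖ₋₁ + qₖ₋₂ (with p₋₁=1, p₋₂=0, q₋₁=0, q₋₂=1):
  k=0: a=21, p=21, q=1
  k=1: a=2, p=43, q=2
  k=2: a=3, p=150, q=7

150/7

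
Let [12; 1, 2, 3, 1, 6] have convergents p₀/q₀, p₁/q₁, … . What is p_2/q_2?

38/3

Using pₖ = aₖpₖ₋₁ + pₖ₋₂, qₖ = aₖqₖ₋₁ + qₖ₋₂ (with p₋₁=1, p₋₂=0, q₋₁=0, q₋₂=1):
  k=0: a=12, p=12, q=1
  k=1: a=1, p=13, q=1
  k=2: a=2, p=38, q=3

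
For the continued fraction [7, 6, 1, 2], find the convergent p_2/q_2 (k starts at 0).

Using pₖ = aₖpₖ₋₁ + pₖ₋₂, qₖ = aₖqₖ₋₁ + qₖ₋₂ (with p₋₁=1, p₋₂=0, q₋₁=0, q₋₂=1):
  k=0: a=7, p=7, q=1
  k=1: a=6, p=43, q=6
  k=2: a=1, p=50, q=7

50/7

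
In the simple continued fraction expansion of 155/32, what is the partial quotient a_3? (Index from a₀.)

155 = 4·32 + 27   →  a_0 = 4
32 = 1·27 + 5   →  a_1 = 1
27 = 5·5 + 2   →  a_2 = 5
5 = 2·2 + 1   →  a_3 = 2

2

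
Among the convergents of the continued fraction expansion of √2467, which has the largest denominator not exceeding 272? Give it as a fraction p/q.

7351/148

√2467 = [49; 1, 2, 49, 2, 1, 98, …] (period length 6).
Convergents:
  p_0/q_0 = 49/1
  p_1/q_1 = 50/1
  p_2/q_2 = 149/3
  p_3/q_3 = 7351/148
  p_4/q_4 = 14851/299
q_3 = 148 ≤ 272 < 299 = q_4, so the answer is 7351/148.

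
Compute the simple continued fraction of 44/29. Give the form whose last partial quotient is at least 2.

44 = 1*29 + 15
29 = 1*15 + 14
15 = 1*14 + 1
14 = 14*1 + 0  (stop)
So 44/29 = [1; 1, 1, 14].

[1; 1, 1, 14]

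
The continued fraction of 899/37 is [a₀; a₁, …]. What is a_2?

899 = 24·37 + 11   →  a_0 = 24
37 = 3·11 + 4   →  a_1 = 3
11 = 2·4 + 3   →  a_2 = 2

2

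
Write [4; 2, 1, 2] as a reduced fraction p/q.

Fold from the inside: start with 2/1.
  1 + 1/2 = 3/2
  2 + 2/3 = 8/3
  4 + 3/8 = 35/8

35/8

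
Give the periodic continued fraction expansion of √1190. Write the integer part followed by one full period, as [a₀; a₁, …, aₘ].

a₀ = ⌊√1190⌋ = 34.
With m₀=0, d₀=1 and mₖ₊₁ = dₖaₖ − mₖ, dₖ₊₁ = (n − mₖ₊₁²)/dₖ, aₖ₊₁ = ⌊(a₀+mₖ₊₁)/dₖ₊₁⌋:
  k=1: m=34, d=34, a=2
  k=2: m=34, d=1, a=68
d=1 and a=2a₀=68 at k=2, so the next step gives (m, d) = (34, 34) again — its k=1 value — and the period has length 2.

[34; 2, 68]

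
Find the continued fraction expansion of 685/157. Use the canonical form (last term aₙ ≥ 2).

685 = 4*157 + 57
157 = 2*57 + 43
57 = 1*43 + 14
43 = 3*14 + 1
14 = 14*1 + 0  (stop)
So 685/157 = [4; 2, 1, 3, 14].

[4; 2, 1, 3, 14]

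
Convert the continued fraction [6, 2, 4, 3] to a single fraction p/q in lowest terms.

Using pₖ = aₖpₖ₋₁ + pₖ₋₂ and qₖ = aₖqₖ₋₁ + qₖ₋₂:
  k=0: a=6, p=6, q=1
  k=1: a=2, p=13, q=2
  k=2: a=4, p=58, q=9
  k=3: a=3, p=187, q=29

187/29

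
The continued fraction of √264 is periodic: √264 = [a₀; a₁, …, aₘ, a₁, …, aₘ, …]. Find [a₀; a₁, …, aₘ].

[16; 4, 32]

a₀ = ⌊√264⌋ = 16.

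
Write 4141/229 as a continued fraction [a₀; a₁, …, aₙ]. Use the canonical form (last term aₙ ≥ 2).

[18; 12, 19]

4141 = 18×229 + 19
229 = 12×19 + 1
19 = 19×1 + 0  (stop)
So 4141/229 = [18; 12, 19].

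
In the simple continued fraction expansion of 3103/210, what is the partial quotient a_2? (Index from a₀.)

3103 = 14·210 + 163   →  a_0 = 14
210 = 1·163 + 47   →  a_1 = 1
163 = 3·47 + 22   →  a_2 = 3

3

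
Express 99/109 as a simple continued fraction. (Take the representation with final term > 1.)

[0; 1, 9, 1, 9]

99 = 0·109 + 99
109 = 1·99 + 10
99 = 9·10 + 9
10 = 1·9 + 1
9 = 9·1 + 0  (stop)
So 99/109 = [0; 1, 9, 1, 9].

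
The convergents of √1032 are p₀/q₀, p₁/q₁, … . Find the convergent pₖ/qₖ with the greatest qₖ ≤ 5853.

132097/4112

√1032 = [32; 8, 64, …] (period length 2).
Convergents:
  p_0/q_0 = 32/1
  p_1/q_1 = 257/8
  p_2/q_2 = 16480/513
  p_3/q_3 = 132097/4112
  p_4/q_4 = 8470688/263681
q_3 = 4112 ≤ 5853 < 263681 = q_4, so the answer is 132097/4112.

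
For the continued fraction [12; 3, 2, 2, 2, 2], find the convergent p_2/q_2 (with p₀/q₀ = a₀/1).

Using pₖ = aₖpₖ₋₁ + pₖ₋₂, qₖ = aₖqₖ₋₁ + qₖ₋₂ (with p₋₁=1, p₋₂=0, q₋₁=0, q₋₂=1):
  k=0: a=12, p=12, q=1
  k=1: a=3, p=37, q=3
  k=2: a=2, p=86, q=7

86/7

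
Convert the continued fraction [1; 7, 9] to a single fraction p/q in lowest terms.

Fold from the inside: start with 9/1.
  7 + 1/9 = 64/9
  1 + 9/64 = 73/64

73/64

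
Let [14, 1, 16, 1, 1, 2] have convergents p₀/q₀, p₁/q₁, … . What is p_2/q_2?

Using pₖ = aₖpₖ₋₁ + pₖ₋₂, qₖ = aₖqₖ₋₁ + qₖ₋₂ (with p₋₁=1, p₋₂=0, q₋₁=0, q₋₂=1):
  k=0: a=14, p=14, q=1
  k=1: a=1, p=15, q=1
  k=2: a=16, p=254, q=17

254/17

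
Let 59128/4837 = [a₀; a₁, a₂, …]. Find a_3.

6

59128 = 12·4837 + 1084   →  a_0 = 12
4837 = 4·1084 + 501   →  a_1 = 4
1084 = 2·501 + 82   →  a_2 = 2
501 = 6·82 + 9   →  a_3 = 6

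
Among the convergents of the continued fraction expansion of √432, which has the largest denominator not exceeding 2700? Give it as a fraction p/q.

55100/2651

√432 = [20; 1, 3, 1, 1, 1, 3, 1, 40, …] (period length 8).
Convergents:
  p_0/q_0 = 20/1
  p_1/q_1 = 21/1
  p_2/q_2 = 83/4
  p_3/q_3 = 104/5
  p_4/q_4 = 187/9
  p_5/q_5 = 291/14
  p_6/q_6 = 1060/51
  p_7/q_7 = 1351/65
  p_8/q_8 = 55100/2651
  p_9/q_9 = 56451/2716
q_8 = 2651 ≤ 2700 < 2716 = q_9, so the answer is 55100/2651.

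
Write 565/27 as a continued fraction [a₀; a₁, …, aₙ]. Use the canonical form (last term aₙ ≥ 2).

565 = 20*27 + 25
27 = 1*25 + 2
25 = 12*2 + 1
2 = 2*1 + 0  (stop)
So 565/27 = [20; 1, 12, 2].

[20; 1, 12, 2]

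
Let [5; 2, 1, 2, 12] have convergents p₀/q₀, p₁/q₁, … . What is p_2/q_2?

16/3

Using pₖ = aₖpₖ₋₁ + pₖ₋₂, qₖ = aₖqₖ₋₁ + qₖ₋₂ (with p₋₁=1, p₋₂=0, q₋₁=0, q₋₂=1):
  k=0: a=5, p=5, q=1
  k=1: a=2, p=11, q=2
  k=2: a=1, p=16, q=3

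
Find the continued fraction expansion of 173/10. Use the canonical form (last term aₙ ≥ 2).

[17; 3, 3]

173 = 17×10 + 3
10 = 3×3 + 1
3 = 3×1 + 0  (stop)
So 173/10 = [17; 3, 3].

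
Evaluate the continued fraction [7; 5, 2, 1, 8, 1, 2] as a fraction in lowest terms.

3227/449

Using pₖ = aₖpₖ₋₁ + pₖ₋₂ and qₖ = aₖqₖ₋₁ + qₖ₋₂:
  k=0: a=7, p=7, q=1
  k=1: a=5, p=36, q=5
  k=2: a=2, p=79, q=11
  k=3: a=1, p=115, q=16
  k=4: a=8, p=999, q=139
  k=5: a=1, p=1114, q=155
  k=6: a=2, p=3227, q=449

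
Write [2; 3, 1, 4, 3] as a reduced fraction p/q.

Using pₖ = aₖpₖ₋₁ + pₖ₋₂ and qₖ = aₖqₖ₋₁ + qₖ₋₂:
  k=0: a=2, p=2, q=1
  k=1: a=3, p=7, q=3
  k=2: a=1, p=9, q=4
  k=3: a=4, p=43, q=19
  k=4: a=3, p=138, q=61

138/61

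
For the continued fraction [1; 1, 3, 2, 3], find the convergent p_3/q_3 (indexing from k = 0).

Using pₖ = aₖpₖ₋₁ + pₖ₋₂, qₖ = aₖqₖ₋₁ + qₖ₋₂ (with p₋₁=1, p₋₂=0, q₋₁=0, q₋₂=1):
  k=0: a=1, p=1, q=1
  k=1: a=1, p=2, q=1
  k=2: a=3, p=7, q=4
  k=3: a=2, p=16, q=9

16/9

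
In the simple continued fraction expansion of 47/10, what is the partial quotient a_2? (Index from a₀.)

2

47 = 4·10 + 7   →  a_0 = 4
10 = 1·7 + 3   →  a_1 = 1
7 = 2·3 + 1   →  a_2 = 2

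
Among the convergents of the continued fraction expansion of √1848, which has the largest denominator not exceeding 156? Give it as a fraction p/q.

√1848 = [42; 1, 84, …] (period length 2).
Convergents:
  p_0/q_0 = 42/1
  p_1/q_1 = 43/1
  p_2/q_2 = 3654/85
  p_3/q_3 = 3697/86
  p_4/q_4 = 314202/7309
q_3 = 86 ≤ 156 < 7309 = q_4, so the answer is 3697/86.

3697/86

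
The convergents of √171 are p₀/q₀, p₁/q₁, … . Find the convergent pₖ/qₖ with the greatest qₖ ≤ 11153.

√171 = [13; 13, 26, …] (period length 2).
Convergents:
  p_0/q_0 = 13/1
  p_1/q_1 = 170/13
  p_2/q_2 = 4433/339
  p_3/q_3 = 57799/4420
  p_4/q_4 = 1507207/115259
q_3 = 4420 ≤ 11153 < 115259 = q_4, so the answer is 57799/4420.

57799/4420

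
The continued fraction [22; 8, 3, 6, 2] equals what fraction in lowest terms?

7543/341

Using pₖ = aₖpₖ₋₁ + pₖ₋₂ and qₖ = aₖqₖ₋₁ + qₖ₋₂:
  k=0: a=22, p=22, q=1
  k=1: a=8, p=177, q=8
  k=2: a=3, p=553, q=25
  k=3: a=6, p=3495, q=158
  k=4: a=2, p=7543, q=341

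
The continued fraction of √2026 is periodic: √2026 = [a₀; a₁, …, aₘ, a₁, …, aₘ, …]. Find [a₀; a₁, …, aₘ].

a₀ = ⌊√2026⌋ = 45.
With m₀=0, d₀=1 and mₖ₊₁ = dₖaₖ − mₖ, dₖ₊₁ = (n − mₖ₊₁²)/dₖ, aₖ₊₁ = ⌊(a₀+mₖ₊₁)/dₖ₊₁⌋:
  k=1: m=45, d=1, a=90
d=1 and a=2a₀=90 at k=1, so the next step gives (m, d) = (45, 1) again — its k=1 value — and the period has length 1.

[45; 90]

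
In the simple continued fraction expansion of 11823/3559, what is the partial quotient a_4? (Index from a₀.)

8

11823 = 3·3559 + 1146   →  a_0 = 3
3559 = 3·1146 + 121   →  a_1 = 3
1146 = 9·121 + 57   →  a_2 = 9
121 = 2·57 + 7   →  a_3 = 2
57 = 8·7 + 1   →  a_4 = 8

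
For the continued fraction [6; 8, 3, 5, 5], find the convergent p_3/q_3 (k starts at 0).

814/133

Using pₖ = aₖpₖ₋₁ + pₖ₋₂, qₖ = aₖqₖ₋₁ + qₖ₋₂ (with p₋₁=1, p₋₂=0, q₋₁=0, q₋₂=1):
  k=0: a=6, p=6, q=1
  k=1: a=8, p=49, q=8
  k=2: a=3, p=153, q=25
  k=3: a=5, p=814, q=133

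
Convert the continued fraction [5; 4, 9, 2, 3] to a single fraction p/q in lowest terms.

1421/271

Fold from the inside: start with 3/1.
  2 + 1/3 = 7/3
  9 + 3/7 = 66/7
  4 + 7/66 = 271/66
  5 + 66/271 = 1421/271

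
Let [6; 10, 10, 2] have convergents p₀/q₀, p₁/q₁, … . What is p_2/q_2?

Using pₖ = aₖpₖ₋₁ + pₖ₋₂, qₖ = aₖqₖ₋₁ + qₖ₋₂ (with p₋₁=1, p₋₂=0, q₋₁=0, q₋₂=1):
  k=0: a=6, p=6, q=1
  k=1: a=10, p=61, q=10
  k=2: a=10, p=616, q=101

616/101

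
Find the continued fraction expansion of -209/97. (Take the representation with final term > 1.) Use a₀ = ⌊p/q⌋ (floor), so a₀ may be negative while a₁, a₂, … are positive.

-209 = -3·97 + 82
97 = 1·82 + 15
82 = 5·15 + 7
15 = 2·7 + 1
7 = 7·1 + 0  (stop)
So -209/97 = [-3; 1, 5, 2, 7].

[-3; 1, 5, 2, 7]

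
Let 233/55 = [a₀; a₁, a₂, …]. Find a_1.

233 = 4·55 + 13   →  a_0 = 4
55 = 4·13 + 3   →  a_1 = 4

4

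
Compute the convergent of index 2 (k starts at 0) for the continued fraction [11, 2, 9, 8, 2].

Using pₖ = aₖpₖ₋₁ + pₖ₋₂, qₖ = aₖqₖ₋₁ + qₖ₋₂ (with p₋₁=1, p₋₂=0, q₋₁=0, q₋₂=1):
  k=0: a=11, p=11, q=1
  k=1: a=2, p=23, q=2
  k=2: a=9, p=218, q=19

218/19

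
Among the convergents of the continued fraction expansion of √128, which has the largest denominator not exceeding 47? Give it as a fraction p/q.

181/16

√128 = [11; 3, 5, 3, 22, …] (period length 4).
Convergents:
  p_0/q_0 = 11/1
  p_1/q_1 = 34/3
  p_2/q_2 = 181/16
  p_3/q_3 = 577/51
q_2 = 16 ≤ 47 < 51 = q_3, so the answer is 181/16.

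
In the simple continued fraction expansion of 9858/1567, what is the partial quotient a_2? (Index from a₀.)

2

9858 = 6·1567 + 456   →  a_0 = 6
1567 = 3·456 + 199   →  a_1 = 3
456 = 2·199 + 58   →  a_2 = 2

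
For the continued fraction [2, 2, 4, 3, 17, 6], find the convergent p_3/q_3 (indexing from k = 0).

Using pₖ = aₖpₖ₋₁ + pₖ₋₂, qₖ = aₖqₖ₋₁ + qₖ₋₂ (with p₋₁=1, p₋₂=0, q₋₁=0, q₋₂=1):
  k=0: a=2, p=2, q=1
  k=1: a=2, p=5, q=2
  k=2: a=4, p=22, q=9
  k=3: a=3, p=71, q=29

71/29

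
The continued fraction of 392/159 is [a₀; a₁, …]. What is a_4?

2

392 = 2·159 + 74   →  a_0 = 2
159 = 2·74 + 11   →  a_1 = 2
74 = 6·11 + 8   →  a_2 = 6
11 = 1·8 + 3   →  a_3 = 1
8 = 2·3 + 2   →  a_4 = 2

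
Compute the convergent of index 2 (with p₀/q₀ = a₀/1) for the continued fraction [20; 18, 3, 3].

Using pₖ = aₖpₖ₋₁ + pₖ₋₂, qₖ = aₖqₖ₋₁ + qₖ₋₂ (with p₋₁=1, p₋₂=0, q₋₁=0, q₋₂=1):
  k=0: a=20, p=20, q=1
  k=1: a=18, p=361, q=18
  k=2: a=3, p=1103, q=55

1103/55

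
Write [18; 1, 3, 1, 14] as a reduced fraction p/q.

Using pₖ = aₖpₖ₋₁ + pₖ₋₂ and qₖ = aₖqₖ₋₁ + qₖ₋₂:
  k=0: a=18, p=18, q=1
  k=1: a=1, p=19, q=1
  k=2: a=3, p=75, q=4
  k=3: a=1, p=94, q=5
  k=4: a=14, p=1391, q=74

1391/74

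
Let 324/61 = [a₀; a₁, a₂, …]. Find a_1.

324 = 5·61 + 19   →  a_0 = 5
61 = 3·19 + 4   →  a_1 = 3

3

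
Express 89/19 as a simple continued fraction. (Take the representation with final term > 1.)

[4; 1, 2, 6]

89 = 4*19 + 13
19 = 1*13 + 6
13 = 2*6 + 1
6 = 6*1 + 0  (stop)
So 89/19 = [4; 1, 2, 6].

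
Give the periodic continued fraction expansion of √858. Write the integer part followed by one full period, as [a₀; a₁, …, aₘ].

a₀ = ⌊√858⌋ = 29.
With m₀=0, d₀=1 and mₖ₊₁ = dₖaₖ − mₖ, dₖ₊₁ = (n − mₖ₊₁²)/dₖ, aₖ₊₁ = ⌊(a₀+mₖ₊₁)/dₖ₊₁⌋:
  k=1: m=29, d=17, a=3
  k=2: m=22, d=22, a=2
  k=3: m=22, d=17, a=3
  k=4: m=29, d=1, a=58
d=1 and a=2a₀=58 at k=4, so the next step gives (m, d) = (29, 17) again — its k=1 value — and the period has length 4.

[29; 3, 2, 3, 58]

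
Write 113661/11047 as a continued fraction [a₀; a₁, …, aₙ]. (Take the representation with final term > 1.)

[10; 3, 2, 6, 15, 5, 3]

113661 = 10*11047 + 3191
11047 = 3*3191 + 1474
3191 = 2*1474 + 243
1474 = 6*243 + 16
243 = 15*16 + 3
16 = 5*3 + 1
3 = 3*1 + 0  (stop)
So 113661/11047 = [10; 3, 2, 6, 15, 5, 3].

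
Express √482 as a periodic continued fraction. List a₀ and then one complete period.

[21; 1, 20, 1, 42]

a₀ = ⌊√482⌋ = 21.
With m₀=0, d₀=1 and mₖ₊₁ = dₖaₖ − mₖ, dₖ₊₁ = (n − mₖ₊₁²)/dₖ, aₖ₊₁ = ⌊(a₀+mₖ₊₁)/dₖ₊₁⌋:
  k=1: m=21, d=41, a=1
  k=2: m=20, d=2, a=20
  k=3: m=20, d=41, a=1
  k=4: m=21, d=1, a=42
d=1 and a=2a₀=42 at k=4, so the next step gives (m, d) = (21, 41) again — its k=1 value — and the period has length 4.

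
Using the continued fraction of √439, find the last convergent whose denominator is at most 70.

440/21

√439 = [20; 1, 19, 1, 40, …] (period length 4).
Convergents:
  p_0/q_0 = 20/1
  p_1/q_1 = 21/1
  p_2/q_2 = 419/20
  p_3/q_3 = 440/21
  p_4/q_4 = 18019/860
q_3 = 21 ≤ 70 < 860 = q_4, so the answer is 440/21.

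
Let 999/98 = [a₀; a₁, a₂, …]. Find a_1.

999 = 10·98 + 19   →  a_0 = 10
98 = 5·19 + 3   →  a_1 = 5

5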